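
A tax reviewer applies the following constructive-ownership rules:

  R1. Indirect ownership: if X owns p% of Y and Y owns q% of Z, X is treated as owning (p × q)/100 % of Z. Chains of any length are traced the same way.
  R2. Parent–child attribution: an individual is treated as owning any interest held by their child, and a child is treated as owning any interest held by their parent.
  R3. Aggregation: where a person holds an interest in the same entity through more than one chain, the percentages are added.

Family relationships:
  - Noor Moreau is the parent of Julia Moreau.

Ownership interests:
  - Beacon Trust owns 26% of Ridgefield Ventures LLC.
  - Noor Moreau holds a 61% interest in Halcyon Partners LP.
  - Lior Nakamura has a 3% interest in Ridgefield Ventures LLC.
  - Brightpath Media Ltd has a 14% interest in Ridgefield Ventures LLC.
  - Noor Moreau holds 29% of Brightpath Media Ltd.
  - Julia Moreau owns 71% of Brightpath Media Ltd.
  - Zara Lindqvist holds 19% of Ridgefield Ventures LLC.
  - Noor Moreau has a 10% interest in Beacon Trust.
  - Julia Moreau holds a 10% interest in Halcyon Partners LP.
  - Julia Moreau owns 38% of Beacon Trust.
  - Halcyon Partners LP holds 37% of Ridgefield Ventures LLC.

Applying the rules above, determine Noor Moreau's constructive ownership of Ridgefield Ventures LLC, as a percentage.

52.75%

By parent–child attribution (R2), Noor Moreau is treated as also owning Julia Moreau's interest in Beacon Trust, giving 10% + 38% = 48%.
By parent–child attribution (R2), Noor Moreau is treated as also owning Julia Moreau's interest in Brightpath Media Ltd, giving 29% + 71% = 100%.
By parent–child attribution (R2), Noor Moreau is treated as also owning Julia Moreau's interest in Halcyon Partners LP, giving 61% + 10% = 71%.
Chain via Beacon Trust (R1): 48% × 26% = 12.48% of Ridgefield Ventures LLC.
Chain via Brightpath Media Ltd (R1): 100% × 14% = 14% of Ridgefield Ventures LLC.
Chain via Halcyon Partners LP (R1): 71% × 37% = 26.27% of Ridgefield Ventures LLC.
Aggregating (R3): 12.48% + 14% + 26.27% = 52.75%.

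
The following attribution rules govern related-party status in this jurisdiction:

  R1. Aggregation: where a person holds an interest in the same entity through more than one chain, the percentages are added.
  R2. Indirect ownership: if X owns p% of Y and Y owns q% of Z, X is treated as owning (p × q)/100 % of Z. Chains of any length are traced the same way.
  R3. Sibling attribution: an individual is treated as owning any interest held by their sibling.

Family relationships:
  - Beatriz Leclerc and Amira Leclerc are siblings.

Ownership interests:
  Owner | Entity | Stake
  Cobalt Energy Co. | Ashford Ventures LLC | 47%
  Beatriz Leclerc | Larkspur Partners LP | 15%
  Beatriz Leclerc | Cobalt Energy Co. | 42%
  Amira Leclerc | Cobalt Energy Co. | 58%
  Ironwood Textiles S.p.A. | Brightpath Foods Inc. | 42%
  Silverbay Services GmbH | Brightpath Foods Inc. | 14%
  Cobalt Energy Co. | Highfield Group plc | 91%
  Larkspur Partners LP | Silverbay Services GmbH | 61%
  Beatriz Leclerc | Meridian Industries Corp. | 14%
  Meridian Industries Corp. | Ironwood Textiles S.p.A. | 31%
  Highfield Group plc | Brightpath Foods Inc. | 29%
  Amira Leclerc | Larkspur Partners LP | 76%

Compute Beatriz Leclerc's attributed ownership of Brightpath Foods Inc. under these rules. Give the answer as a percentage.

35.9842%

By sibling attribution (R3), Beatriz Leclerc is treated as also owning Amira Leclerc's interest in Larkspur Partners LP, giving 15% + 76% = 91%.
By sibling attribution (R3), Beatriz Leclerc is treated as also owning Amira Leclerc's interest in Cobalt Energy Co, giving 42% + 58% = 100%.
Chain via Larkspur Partners LP → Silverbay Services GmbH (R2): 91% × 61% × 14% = 7.7714% of Brightpath Foods Inc.
Chain via Cobalt Energy Co. → Highfield Group plc (R2): 100% × 91% × 29% = 26.39% of Brightpath Foods Inc.
Chain via Meridian Industries Corp. → Ironwood Textiles S.p.A. (R2): 14% × 31% × 42% = 1.8228% of Brightpath Foods Inc.
Aggregating (R1): 7.7714% + 26.39% + 1.8228% = 35.9842%.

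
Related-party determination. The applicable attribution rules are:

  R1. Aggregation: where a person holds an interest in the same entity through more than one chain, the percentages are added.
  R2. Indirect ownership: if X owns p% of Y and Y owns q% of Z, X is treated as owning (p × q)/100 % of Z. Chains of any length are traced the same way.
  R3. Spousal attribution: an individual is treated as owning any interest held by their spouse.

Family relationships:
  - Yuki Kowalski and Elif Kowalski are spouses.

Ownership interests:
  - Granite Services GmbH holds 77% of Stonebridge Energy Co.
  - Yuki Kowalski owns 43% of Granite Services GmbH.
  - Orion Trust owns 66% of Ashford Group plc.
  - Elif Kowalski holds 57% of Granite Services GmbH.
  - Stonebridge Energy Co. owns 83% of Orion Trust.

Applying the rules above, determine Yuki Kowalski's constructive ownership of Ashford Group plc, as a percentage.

By spousal attribution (R3), Yuki Kowalski is treated as also owning Elif Kowalski's interest in Granite Services GmbH, giving 43% + 57% = 100%.
Chain via Granite Services GmbH → Stonebridge Energy Co. → Orion Trust (R2): 100% × 77% × 83% × 66% = 42.1806% of Ashford Group plc.

42.1806%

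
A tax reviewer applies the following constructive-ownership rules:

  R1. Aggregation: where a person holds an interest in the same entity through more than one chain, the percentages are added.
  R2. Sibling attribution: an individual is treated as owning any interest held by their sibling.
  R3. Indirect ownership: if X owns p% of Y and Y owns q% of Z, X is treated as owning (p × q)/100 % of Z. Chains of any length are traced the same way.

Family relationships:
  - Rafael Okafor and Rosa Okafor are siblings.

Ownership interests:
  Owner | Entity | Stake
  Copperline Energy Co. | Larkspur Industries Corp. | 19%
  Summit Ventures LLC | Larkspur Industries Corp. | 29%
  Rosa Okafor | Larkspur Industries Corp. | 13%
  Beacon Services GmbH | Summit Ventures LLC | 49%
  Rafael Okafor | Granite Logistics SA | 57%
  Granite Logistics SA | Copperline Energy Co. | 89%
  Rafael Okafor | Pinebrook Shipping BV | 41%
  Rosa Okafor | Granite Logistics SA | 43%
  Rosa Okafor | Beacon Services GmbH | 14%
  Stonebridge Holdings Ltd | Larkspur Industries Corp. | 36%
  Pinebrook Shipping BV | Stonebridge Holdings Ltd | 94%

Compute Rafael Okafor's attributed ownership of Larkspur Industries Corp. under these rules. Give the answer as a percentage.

By sibling attribution (R2), Rafael Okafor is treated as also owning Rosa Okafor's interest in Granite Logistics SA, giving 57% + 43% = 100%.
By sibling attribution (R2), Rafael Okafor is treated as owning Rosa Okafor's 14% interest in Beacon Services GmbH.
By sibling attribution (R2), Rafael Okafor is treated as owning Rosa Okafor's 13% interest in Larkspur Industries Corp.
Chain via Granite Logistics SA → Copperline Energy Co. (R3): 100% × 89% × 19% = 16.91% of Larkspur Industries Corp.
Chain via Pinebrook Shipping BV → Stonebridge Holdings Ltd (R3): 41% × 94% × 36% = 13.8744% of Larkspur Industries Corp.
Chain via Beacon Services GmbH → Summit Ventures LLC (R3): 14% × 49% × 29% = 1.9894% of Larkspur Industries Corp.
Direct interest in Larkspur Industries Corp: 13%.
Aggregating (R1): 16.91% + 13.8744% + 1.9894% + 13% = 45.7738%.

45.7738%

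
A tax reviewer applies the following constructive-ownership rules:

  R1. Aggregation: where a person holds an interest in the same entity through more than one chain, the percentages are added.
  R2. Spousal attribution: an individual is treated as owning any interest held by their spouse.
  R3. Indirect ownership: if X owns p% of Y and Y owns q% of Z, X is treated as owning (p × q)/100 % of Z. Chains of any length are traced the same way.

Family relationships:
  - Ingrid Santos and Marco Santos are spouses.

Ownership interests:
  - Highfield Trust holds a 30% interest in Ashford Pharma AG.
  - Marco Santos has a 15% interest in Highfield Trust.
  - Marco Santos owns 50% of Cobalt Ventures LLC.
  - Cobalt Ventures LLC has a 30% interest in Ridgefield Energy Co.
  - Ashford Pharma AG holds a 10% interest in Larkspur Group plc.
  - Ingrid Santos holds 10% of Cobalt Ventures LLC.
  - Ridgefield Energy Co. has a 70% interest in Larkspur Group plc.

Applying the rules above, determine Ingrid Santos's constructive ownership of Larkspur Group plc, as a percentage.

By spousal attribution (R2), Ingrid Santos is treated as also owning Marco Santos's interest in Cobalt Ventures LLC, giving 10% + 50% = 60%.
By spousal attribution (R2), Ingrid Santos is treated as owning Marco Santos's 15% interest in Highfield Trust.
Chain via Cobalt Ventures LLC → Ridgefield Energy Co. (R3): 60% × 30% × 70% = 12.6% of Larkspur Group plc.
Chain via Highfield Trust → Ashford Pharma AG (R3): 15% × 30% × 10% = 0.45% of Larkspur Group plc.
Aggregating (R1): 12.6% + 0.45% = 13.05%.

13.05%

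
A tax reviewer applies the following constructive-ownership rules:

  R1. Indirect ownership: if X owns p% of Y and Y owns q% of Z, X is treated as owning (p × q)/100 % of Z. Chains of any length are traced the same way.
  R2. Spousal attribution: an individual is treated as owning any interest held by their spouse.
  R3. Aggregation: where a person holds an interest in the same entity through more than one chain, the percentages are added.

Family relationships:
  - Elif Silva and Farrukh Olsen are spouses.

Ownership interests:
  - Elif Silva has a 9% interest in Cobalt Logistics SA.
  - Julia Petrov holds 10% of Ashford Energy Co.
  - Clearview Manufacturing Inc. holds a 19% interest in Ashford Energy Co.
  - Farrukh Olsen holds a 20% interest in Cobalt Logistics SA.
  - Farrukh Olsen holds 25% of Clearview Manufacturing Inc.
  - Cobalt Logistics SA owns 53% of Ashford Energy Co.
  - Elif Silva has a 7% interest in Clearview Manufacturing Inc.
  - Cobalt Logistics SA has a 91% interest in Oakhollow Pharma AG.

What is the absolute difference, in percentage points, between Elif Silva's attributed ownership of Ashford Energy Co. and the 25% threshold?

3.55

By spousal attribution (R2), Elif Silva is treated as also owning Farrukh Olsen's interest in Clearview Manufacturing Inc, giving 7% + 25% = 32%.
By spousal attribution (R2), Elif Silva is treated as also owning Farrukh Olsen's interest in Cobalt Logistics SA, giving 9% + 20% = 29%.
Chain via Clearview Manufacturing Inc. (R1): 32% × 19% = 6.08% of Ashford Energy Co.
Chain via Cobalt Logistics SA (R1): 29% × 53% = 15.37% of Ashford Energy Co.
Aggregating (R3): 6.08% + 15.37% = 21.45%.
21.45% falls short of the 25% threshold by 3.55 percentage points.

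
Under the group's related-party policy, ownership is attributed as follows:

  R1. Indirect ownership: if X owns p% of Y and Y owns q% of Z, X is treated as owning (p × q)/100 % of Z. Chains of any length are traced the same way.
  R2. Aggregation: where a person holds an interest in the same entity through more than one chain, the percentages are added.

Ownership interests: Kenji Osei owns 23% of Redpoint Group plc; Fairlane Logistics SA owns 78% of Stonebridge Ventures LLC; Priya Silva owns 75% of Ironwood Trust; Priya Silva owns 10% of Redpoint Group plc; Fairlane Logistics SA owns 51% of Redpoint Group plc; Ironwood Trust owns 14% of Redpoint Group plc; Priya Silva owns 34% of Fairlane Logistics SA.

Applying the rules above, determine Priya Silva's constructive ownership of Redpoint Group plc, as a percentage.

37.84%

Chain via Ironwood Trust (R1): 75% × 14% = 10.5% of Redpoint Group plc.
Chain via Fairlane Logistics SA (R1): 34% × 51% = 17.34% of Redpoint Group plc.
Direct interest in Redpoint Group plc: 10%.
Aggregating (R2): 10.5% + 17.34% + 10% = 37.84%.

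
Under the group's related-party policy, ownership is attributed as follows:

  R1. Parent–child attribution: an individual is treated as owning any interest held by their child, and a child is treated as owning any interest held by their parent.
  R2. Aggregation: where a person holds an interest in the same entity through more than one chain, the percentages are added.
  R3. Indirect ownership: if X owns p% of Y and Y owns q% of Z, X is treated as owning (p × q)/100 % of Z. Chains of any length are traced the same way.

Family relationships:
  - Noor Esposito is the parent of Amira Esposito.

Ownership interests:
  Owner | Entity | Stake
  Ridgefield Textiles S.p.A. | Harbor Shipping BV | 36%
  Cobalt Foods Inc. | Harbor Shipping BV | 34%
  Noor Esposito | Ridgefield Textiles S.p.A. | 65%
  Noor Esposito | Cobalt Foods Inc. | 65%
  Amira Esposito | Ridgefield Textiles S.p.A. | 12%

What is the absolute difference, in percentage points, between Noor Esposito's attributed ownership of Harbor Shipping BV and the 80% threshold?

30.18

By parent–child attribution (R1), Noor Esposito is treated as also owning Amira Esposito's interest in Ridgefield Textiles S.p.A, giving 65% + 12% = 77%.
Chain via Ridgefield Textiles S.p.A. (R3): 77% × 36% = 27.72% of Harbor Shipping BV.
Chain via Cobalt Foods Inc. (R3): 65% × 34% = 22.1% of Harbor Shipping BV.
Aggregating (R2): 27.72% + 22.1% = 49.82%.
49.82% falls short of the 80% threshold by 30.18 percentage points.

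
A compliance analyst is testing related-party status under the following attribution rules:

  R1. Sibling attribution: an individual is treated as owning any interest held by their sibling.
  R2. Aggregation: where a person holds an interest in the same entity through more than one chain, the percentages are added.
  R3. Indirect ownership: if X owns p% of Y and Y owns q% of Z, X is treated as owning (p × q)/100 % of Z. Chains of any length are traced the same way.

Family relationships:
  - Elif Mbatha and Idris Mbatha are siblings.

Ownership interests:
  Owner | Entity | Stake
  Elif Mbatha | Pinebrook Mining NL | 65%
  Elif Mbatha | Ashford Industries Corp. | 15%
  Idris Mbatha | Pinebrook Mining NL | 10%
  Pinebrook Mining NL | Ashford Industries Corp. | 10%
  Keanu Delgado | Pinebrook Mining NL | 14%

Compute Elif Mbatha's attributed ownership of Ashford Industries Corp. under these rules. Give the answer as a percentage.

By sibling attribution (R1), Elif Mbatha is treated as also owning Idris Mbatha's interest in Pinebrook Mining NL, giving 65% + 10% = 75%.
Chain via Pinebrook Mining NL (R3): 75% × 10% = 7.5% of Ashford Industries Corp.
Direct interest in Ashford Industries Corp: 15%.
Aggregating (R2): 7.5% + 15% = 22.5%.

22.5%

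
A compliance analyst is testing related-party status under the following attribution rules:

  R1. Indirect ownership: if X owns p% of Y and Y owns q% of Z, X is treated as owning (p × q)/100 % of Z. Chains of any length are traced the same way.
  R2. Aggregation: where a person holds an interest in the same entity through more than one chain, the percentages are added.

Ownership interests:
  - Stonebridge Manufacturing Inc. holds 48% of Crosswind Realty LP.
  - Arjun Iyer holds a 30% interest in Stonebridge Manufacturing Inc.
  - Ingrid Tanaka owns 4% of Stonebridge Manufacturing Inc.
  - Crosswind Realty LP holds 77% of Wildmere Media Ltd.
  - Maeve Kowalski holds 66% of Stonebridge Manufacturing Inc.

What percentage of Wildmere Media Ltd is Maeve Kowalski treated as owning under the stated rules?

24.3936%

Chain via Stonebridge Manufacturing Inc. → Crosswind Realty LP (R1): 66% × 48% × 77% = 24.3936% of Wildmere Media Ltd.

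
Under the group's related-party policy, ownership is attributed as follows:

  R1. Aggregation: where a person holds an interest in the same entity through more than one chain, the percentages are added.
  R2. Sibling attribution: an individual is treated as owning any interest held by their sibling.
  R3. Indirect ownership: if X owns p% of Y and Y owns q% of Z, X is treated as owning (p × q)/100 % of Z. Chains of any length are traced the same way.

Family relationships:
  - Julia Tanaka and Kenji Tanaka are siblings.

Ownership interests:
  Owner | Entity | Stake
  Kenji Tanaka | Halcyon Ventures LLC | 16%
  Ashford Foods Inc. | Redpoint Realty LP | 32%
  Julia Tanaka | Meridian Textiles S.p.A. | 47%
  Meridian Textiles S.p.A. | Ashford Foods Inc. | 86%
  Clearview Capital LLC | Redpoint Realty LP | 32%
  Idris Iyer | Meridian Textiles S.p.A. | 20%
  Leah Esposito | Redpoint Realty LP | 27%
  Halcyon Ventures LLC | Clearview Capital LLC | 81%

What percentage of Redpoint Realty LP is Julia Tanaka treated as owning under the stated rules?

17.0816%

By sibling attribution (R2), Julia Tanaka is treated as owning Kenji Tanaka's 16% interest in Halcyon Ventures LLC.
Chain via Meridian Textiles S.p.A. → Ashford Foods Inc. (R3): 47% × 86% × 32% = 12.9344% of Redpoint Realty LP.
Chain via Halcyon Ventures LLC → Clearview Capital LLC (R3): 16% × 81% × 32% = 4.1472% of Redpoint Realty LP.
Aggregating (R1): 12.9344% + 4.1472% = 17.0816%.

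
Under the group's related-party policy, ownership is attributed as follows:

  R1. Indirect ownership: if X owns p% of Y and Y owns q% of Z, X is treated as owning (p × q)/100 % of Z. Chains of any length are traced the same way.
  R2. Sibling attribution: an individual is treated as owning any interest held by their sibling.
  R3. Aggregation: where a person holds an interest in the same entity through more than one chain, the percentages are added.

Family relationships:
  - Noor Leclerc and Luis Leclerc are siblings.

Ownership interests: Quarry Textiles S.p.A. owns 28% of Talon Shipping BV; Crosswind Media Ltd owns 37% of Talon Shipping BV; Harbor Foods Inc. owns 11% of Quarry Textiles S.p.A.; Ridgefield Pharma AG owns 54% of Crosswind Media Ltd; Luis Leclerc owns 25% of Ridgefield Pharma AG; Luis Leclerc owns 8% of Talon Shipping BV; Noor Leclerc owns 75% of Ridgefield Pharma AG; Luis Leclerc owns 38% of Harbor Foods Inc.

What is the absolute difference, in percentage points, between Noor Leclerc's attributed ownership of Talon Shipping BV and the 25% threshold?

4.1504

By sibling attribution (R2), Noor Leclerc is treated as also owning Luis Leclerc's interest in Ridgefield Pharma AG, giving 75% + 25% = 100%.
By sibling attribution (R2), Noor Leclerc is treated as owning Luis Leclerc's 38% interest in Harbor Foods Inc.
By sibling attribution (R2), Noor Leclerc is treated as owning Luis Leclerc's 8% interest in Talon Shipping BV.
Chain via Ridgefield Pharma AG → Crosswind Media Ltd (R1): 100% × 54% × 37% = 19.98% of Talon Shipping BV.
Chain via Harbor Foods Inc. → Quarry Textiles S.p.A. (R1): 38% × 11% × 28% = 1.1704% of Talon Shipping BV.
Direct interest in Talon Shipping BV: 8%.
Aggregating (R3): 19.98% + 1.1704% + 8% = 29.1504%.
29.1504% exceeds the 25% threshold by 4.1504 percentage points.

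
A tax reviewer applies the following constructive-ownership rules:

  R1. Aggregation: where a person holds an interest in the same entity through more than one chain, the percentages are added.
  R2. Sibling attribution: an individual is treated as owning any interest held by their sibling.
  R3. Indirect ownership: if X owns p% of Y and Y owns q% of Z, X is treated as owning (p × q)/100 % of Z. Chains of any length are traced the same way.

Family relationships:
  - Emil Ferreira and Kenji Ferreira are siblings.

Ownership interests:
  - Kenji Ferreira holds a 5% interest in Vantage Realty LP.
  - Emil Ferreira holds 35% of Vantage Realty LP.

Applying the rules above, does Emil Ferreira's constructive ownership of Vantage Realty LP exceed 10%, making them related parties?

By sibling attribution (R2), Emil Ferreira is treated as also owning Kenji Ferreira's interest in Vantage Realty LP, giving 35% + 5% = 40%.
Direct interest in Vantage Realty LP: 40%.
40% exceeds the 10% threshold, so Emil is a related party to Vantage Realty LP.

Yes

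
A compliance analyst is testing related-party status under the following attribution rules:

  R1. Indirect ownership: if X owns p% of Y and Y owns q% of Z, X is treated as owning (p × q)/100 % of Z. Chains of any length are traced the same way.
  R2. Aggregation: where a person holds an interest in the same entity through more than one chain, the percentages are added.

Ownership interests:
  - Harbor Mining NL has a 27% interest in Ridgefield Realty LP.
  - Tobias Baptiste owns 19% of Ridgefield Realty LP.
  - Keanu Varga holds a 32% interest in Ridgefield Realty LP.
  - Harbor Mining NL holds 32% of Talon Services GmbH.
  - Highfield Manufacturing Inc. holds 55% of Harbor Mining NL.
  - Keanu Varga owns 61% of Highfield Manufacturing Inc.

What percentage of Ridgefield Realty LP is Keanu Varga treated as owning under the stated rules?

41.0585%

Chain via Highfield Manufacturing Inc. → Harbor Mining NL (R1): 61% × 55% × 27% = 9.0585% of Ridgefield Realty LP.
Direct interest in Ridgefield Realty LP: 32%.
Aggregating (R2): 9.0585% + 32% = 41.0585%.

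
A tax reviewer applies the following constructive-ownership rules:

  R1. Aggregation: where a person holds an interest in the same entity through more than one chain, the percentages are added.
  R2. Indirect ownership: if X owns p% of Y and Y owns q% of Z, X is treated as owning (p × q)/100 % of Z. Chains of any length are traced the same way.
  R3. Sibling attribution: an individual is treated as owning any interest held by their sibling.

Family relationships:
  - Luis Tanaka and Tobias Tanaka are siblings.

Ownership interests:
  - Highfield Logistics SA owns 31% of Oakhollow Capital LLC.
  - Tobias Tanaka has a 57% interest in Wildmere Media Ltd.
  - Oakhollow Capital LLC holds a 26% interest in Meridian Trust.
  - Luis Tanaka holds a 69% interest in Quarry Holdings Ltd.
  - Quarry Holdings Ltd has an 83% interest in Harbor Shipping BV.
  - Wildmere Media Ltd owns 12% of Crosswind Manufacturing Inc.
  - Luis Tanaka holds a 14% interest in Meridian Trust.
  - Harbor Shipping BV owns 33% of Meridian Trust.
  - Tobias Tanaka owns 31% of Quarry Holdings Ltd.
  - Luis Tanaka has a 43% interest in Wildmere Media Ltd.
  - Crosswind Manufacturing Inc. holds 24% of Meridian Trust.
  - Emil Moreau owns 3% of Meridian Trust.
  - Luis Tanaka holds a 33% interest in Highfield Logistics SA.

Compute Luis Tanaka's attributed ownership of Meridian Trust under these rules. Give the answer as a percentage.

46.9298%

By sibling attribution (R3), Luis Tanaka is treated as also owning Tobias Tanaka's interest in Quarry Holdings Ltd, giving 69% + 31% = 100%.
By sibling attribution (R3), Luis Tanaka is treated as also owning Tobias Tanaka's interest in Wildmere Media Ltd, giving 43% + 57% = 100%.
Chain via Quarry Holdings Ltd → Harbor Shipping BV (R2): 100% × 83% × 33% = 27.39% of Meridian Trust.
Chain via Highfield Logistics SA → Oakhollow Capital LLC (R2): 33% × 31% × 26% = 2.6598% of Meridian Trust.
Chain via Wildmere Media Ltd → Crosswind Manufacturing Inc. (R2): 100% × 12% × 24% = 2.88% of Meridian Trust.
Direct interest in Meridian Trust: 14%.
Aggregating (R1): 27.39% + 2.6598% + 2.88% + 14% = 46.9298%.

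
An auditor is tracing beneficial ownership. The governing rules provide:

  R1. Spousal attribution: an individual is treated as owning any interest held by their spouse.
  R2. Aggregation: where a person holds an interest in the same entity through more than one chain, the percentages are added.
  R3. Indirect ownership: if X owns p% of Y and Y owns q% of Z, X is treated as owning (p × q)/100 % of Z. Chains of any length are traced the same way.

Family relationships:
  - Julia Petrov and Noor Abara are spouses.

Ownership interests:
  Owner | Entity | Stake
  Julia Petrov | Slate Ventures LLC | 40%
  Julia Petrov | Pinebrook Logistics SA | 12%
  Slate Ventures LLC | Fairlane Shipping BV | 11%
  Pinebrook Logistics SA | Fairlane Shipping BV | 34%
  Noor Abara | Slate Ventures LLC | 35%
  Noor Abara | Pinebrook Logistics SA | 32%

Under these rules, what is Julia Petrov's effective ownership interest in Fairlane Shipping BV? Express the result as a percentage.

23.21%

By spousal attribution (R1), Julia Petrov is treated as also owning Noor Abara's interest in Pinebrook Logistics SA, giving 12% + 32% = 44%.
By spousal attribution (R1), Julia Petrov is treated as also owning Noor Abara's interest in Slate Ventures LLC, giving 40% + 35% = 75%.
Chain via Pinebrook Logistics SA (R3): 44% × 34% = 14.96% of Fairlane Shipping BV.
Chain via Slate Ventures LLC (R3): 75% × 11% = 8.25% of Fairlane Shipping BV.
Aggregating (R2): 14.96% + 8.25% = 23.21%.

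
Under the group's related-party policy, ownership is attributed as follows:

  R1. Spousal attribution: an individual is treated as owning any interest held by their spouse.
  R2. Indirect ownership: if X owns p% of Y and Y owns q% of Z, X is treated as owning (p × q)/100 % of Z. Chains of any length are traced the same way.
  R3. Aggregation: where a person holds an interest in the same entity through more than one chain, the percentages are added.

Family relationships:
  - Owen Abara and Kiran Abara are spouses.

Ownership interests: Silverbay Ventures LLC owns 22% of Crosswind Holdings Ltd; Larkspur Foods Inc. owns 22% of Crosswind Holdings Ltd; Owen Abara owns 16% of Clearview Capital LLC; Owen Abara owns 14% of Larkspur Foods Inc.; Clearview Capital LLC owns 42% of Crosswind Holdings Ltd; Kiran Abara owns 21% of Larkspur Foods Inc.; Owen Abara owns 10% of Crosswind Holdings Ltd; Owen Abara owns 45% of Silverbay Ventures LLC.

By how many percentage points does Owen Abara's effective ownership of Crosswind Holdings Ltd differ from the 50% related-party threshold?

15.68

By spousal attribution (R1), Owen Abara is treated as also owning Kiran Abara's interest in Larkspur Foods Inc, giving 14% + 21% = 35%.
Chain via Clearview Capital LLC (R2): 16% × 42% = 6.72% of Crosswind Holdings Ltd.
Chain via Silverbay Ventures LLC (R2): 45% × 22% = 9.9% of Crosswind Holdings Ltd.
Chain via Larkspur Foods Inc. (R2): 35% × 22% = 7.7% of Crosswind Holdings Ltd.
Direct interest in Crosswind Holdings Ltd: 10%.
Aggregating (R3): 6.72% + 9.9% + 7.7% + 10% = 34.32%.
34.32% falls short of the 50% threshold by 15.68 percentage points.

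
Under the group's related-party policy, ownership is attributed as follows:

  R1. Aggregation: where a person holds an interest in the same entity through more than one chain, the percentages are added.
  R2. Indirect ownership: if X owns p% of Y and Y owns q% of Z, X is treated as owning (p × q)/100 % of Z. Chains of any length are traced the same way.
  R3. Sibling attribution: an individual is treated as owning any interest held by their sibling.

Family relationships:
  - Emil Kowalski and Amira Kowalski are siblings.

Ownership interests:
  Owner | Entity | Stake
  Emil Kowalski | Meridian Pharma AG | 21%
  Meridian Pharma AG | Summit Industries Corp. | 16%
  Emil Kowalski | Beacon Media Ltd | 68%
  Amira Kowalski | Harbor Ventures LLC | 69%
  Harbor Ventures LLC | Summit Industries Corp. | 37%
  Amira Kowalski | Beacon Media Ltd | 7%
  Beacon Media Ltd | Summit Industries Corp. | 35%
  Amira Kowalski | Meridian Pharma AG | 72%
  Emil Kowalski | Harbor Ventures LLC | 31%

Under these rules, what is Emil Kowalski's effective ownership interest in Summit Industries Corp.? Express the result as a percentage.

By sibling attribution (R3), Emil Kowalski is treated as also owning Amira Kowalski's interest in Beacon Media Ltd, giving 68% + 7% = 75%.
By sibling attribution (R3), Emil Kowalski is treated as also owning Amira Kowalski's interest in Harbor Ventures LLC, giving 31% + 69% = 100%.
By sibling attribution (R3), Emil Kowalski is treated as also owning Amira Kowalski's interest in Meridian Pharma AG, giving 21% + 72% = 93%.
Chain via Beacon Media Ltd (R2): 75% × 35% = 26.25% of Summit Industries Corp.
Chain via Harbor Ventures LLC (R2): 100% × 37% = 37% of Summit Industries Corp.
Chain via Meridian Pharma AG (R2): 93% × 16% = 14.88% of Summit Industries Corp.
Aggregating (R1): 26.25% + 37% + 14.88% = 78.13%.

78.13%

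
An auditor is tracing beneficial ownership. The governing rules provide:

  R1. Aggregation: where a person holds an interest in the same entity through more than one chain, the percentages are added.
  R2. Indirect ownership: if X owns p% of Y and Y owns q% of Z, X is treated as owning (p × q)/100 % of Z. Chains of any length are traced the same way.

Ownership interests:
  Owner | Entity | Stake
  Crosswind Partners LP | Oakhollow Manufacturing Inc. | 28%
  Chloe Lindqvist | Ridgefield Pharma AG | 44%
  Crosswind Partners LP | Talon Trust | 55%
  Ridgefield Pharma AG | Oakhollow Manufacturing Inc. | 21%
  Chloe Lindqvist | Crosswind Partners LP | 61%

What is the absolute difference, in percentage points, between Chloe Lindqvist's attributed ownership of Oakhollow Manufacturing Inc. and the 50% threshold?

23.68

Chain via Crosswind Partners LP (R2): 61% × 28% = 17.08% of Oakhollow Manufacturing Inc.
Chain via Ridgefield Pharma AG (R2): 44% × 21% = 9.24% of Oakhollow Manufacturing Inc.
Aggregating (R1): 17.08% + 9.24% = 26.32%.
26.32% falls short of the 50% threshold by 23.68 percentage points.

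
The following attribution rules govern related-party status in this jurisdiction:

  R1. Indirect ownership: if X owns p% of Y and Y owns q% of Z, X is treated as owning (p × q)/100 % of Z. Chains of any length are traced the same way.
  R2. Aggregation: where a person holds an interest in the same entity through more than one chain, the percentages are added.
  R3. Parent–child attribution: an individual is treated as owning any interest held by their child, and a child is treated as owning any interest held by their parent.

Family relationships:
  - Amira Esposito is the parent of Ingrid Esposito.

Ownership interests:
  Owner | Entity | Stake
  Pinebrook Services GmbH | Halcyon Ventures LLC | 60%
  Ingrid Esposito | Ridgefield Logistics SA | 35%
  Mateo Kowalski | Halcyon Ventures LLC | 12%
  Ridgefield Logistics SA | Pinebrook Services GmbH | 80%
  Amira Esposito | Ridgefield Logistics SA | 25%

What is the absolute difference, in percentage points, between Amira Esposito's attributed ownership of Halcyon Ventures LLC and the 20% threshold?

By parent–child attribution (R3), Amira Esposito is treated as also owning Ingrid Esposito's interest in Ridgefield Logistics SA, giving 25% + 35% = 60%.
Chain via Ridgefield Logistics SA → Pinebrook Services GmbH (R1): 60% × 80% × 60% = 28.8% of Halcyon Ventures LLC.
28.8% exceeds the 20% threshold by 8.8 percentage points.

8.8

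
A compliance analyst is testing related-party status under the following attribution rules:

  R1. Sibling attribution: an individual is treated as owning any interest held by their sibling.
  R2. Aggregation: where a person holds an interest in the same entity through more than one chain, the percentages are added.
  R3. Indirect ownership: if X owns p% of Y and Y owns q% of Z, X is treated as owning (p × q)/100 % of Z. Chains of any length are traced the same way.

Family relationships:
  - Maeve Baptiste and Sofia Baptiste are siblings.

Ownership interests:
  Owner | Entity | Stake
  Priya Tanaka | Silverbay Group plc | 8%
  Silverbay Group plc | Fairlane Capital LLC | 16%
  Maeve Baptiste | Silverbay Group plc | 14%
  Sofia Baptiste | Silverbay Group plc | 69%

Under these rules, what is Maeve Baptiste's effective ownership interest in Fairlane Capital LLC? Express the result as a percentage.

13.28%

By sibling attribution (R1), Maeve Baptiste is treated as also owning Sofia Baptiste's interest in Silverbay Group plc, giving 14% + 69% = 83%.
Chain via Silverbay Group plc (R3): 83% × 16% = 13.28% of Fairlane Capital LLC.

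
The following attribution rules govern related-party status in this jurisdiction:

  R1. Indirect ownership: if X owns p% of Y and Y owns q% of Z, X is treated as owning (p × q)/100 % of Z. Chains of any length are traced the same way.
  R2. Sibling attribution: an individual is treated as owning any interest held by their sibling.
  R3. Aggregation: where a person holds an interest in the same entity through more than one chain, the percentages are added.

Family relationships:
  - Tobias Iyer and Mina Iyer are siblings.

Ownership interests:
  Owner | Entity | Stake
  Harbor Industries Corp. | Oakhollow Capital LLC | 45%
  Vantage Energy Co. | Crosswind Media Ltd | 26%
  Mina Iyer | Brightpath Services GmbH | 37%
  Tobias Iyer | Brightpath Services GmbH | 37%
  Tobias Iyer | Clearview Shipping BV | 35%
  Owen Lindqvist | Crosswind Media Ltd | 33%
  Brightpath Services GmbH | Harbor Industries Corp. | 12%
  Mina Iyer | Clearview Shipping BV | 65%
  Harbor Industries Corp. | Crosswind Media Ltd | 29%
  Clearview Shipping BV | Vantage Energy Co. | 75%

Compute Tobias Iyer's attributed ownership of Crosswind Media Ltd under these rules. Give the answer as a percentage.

22.0752%

By sibling attribution (R2), Tobias Iyer is treated as also owning Mina Iyer's interest in Clearview Shipping BV, giving 35% + 65% = 100%.
By sibling attribution (R2), Tobias Iyer is treated as also owning Mina Iyer's interest in Brightpath Services GmbH, giving 37% + 37% = 74%.
Chain via Clearview Shipping BV → Vantage Energy Co. (R1): 100% × 75% × 26% = 19.5% of Crosswind Media Ltd.
Chain via Brightpath Services GmbH → Harbor Industries Corp. (R1): 74% × 12% × 29% = 2.5752% of Crosswind Media Ltd.
Aggregating (R3): 19.5% + 2.5752% = 22.0752%.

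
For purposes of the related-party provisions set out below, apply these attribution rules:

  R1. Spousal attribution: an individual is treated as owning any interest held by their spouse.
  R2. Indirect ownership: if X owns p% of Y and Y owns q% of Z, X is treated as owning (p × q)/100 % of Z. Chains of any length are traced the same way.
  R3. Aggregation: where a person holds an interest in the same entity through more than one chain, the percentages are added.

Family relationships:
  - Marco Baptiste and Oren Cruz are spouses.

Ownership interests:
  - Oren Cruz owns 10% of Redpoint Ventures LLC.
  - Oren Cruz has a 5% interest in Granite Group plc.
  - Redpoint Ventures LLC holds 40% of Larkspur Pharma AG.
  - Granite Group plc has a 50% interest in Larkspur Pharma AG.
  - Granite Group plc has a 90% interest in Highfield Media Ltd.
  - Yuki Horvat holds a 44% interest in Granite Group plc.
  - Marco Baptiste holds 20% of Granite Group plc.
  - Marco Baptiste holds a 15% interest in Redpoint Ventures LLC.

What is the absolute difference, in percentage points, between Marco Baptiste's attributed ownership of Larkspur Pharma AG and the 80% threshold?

By spousal attribution (R1), Marco Baptiste is treated as also owning Oren Cruz's interest in Redpoint Ventures LLC, giving 15% + 10% = 25%.
By spousal attribution (R1), Marco Baptiste is treated as also owning Oren Cruz's interest in Granite Group plc, giving 20% + 5% = 25%.
Chain via Redpoint Ventures LLC (R2): 25% × 40% = 10% of Larkspur Pharma AG.
Chain via Granite Group plc (R2): 25% × 50% = 12.5% of Larkspur Pharma AG.
Aggregating (R3): 10% + 12.5% = 22.5%.
22.5% falls short of the 80% threshold by 57.5 percentage points.

57.5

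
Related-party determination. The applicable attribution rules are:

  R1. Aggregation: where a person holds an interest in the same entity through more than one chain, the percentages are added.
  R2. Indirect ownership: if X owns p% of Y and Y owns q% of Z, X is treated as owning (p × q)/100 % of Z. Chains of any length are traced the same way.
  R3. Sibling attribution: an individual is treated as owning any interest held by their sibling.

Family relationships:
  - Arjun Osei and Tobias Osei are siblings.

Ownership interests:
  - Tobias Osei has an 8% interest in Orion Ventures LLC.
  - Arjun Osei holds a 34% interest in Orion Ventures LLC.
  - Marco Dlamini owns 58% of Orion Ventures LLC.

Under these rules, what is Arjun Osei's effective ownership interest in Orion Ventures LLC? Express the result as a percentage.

By sibling attribution (R3), Arjun Osei is treated as also owning Tobias Osei's interest in Orion Ventures LLC, giving 34% + 8% = 42%.
Direct interest in Orion Ventures LLC: 42%.

42%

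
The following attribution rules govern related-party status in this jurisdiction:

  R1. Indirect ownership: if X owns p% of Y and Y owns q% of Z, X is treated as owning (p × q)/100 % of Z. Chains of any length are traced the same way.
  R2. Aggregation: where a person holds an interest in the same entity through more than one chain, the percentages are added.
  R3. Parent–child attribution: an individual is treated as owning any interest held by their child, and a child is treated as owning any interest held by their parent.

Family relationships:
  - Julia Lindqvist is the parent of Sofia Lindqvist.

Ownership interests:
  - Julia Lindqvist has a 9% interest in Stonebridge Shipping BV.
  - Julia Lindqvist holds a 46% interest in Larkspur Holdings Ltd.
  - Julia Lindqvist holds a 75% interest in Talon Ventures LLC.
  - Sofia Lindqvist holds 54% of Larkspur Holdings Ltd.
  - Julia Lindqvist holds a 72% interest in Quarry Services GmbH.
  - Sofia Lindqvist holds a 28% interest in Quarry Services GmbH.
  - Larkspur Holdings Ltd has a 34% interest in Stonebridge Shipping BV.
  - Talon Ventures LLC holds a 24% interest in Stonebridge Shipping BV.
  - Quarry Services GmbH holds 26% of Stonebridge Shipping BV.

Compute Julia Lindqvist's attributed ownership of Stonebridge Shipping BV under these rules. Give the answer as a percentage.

87%

By parent–child attribution (R3), Julia Lindqvist is treated as also owning Sofia Lindqvist's interest in Larkspur Holdings Ltd, giving 46% + 54% = 100%.
By parent–child attribution (R3), Julia Lindqvist is treated as also owning Sofia Lindqvist's interest in Quarry Services GmbH, giving 72% + 28% = 100%.
Chain via Talon Ventures LLC (R1): 75% × 24% = 18% of Stonebridge Shipping BV.
Chain via Larkspur Holdings Ltd (R1): 100% × 34% = 34% of Stonebridge Shipping BV.
Chain via Quarry Services GmbH (R1): 100% × 26% = 26% of Stonebridge Shipping BV.
Direct interest in Stonebridge Shipping BV: 9%.
Aggregating (R2): 18% + 34% + 26% + 9% = 87%.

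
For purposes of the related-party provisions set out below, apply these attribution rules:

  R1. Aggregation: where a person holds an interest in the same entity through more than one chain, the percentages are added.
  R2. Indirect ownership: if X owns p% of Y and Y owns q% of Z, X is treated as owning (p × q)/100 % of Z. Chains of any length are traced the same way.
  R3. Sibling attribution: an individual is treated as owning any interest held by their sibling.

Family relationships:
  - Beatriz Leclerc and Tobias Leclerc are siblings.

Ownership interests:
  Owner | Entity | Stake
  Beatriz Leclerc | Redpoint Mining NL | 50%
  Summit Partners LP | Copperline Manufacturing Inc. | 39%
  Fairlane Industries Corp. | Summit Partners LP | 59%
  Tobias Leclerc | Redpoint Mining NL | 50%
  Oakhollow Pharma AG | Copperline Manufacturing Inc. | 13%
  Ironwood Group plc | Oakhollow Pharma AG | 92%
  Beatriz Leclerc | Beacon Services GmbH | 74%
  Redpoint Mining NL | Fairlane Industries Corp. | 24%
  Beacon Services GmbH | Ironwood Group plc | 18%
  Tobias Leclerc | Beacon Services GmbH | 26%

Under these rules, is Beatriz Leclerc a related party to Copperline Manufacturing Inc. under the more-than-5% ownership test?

By sibling attribution (R3), Beatriz Leclerc is treated as also owning Tobias Leclerc's interest in Beacon Services GmbH, giving 74% + 26% = 100%.
By sibling attribution (R3), Beatriz Leclerc is treated as also owning Tobias Leclerc's interest in Redpoint Mining NL, giving 50% + 50% = 100%.
Chain via Beacon Services GmbH → Ironwood Group plc → Oakhollow Pharma AG (R2): 100% × 18% × 92% × 13% = 2.1528% of Copperline Manufacturing Inc.
Chain via Redpoint Mining NL → Fairlane Industries Corp. → Summit Partners LP (R2): 100% × 24% × 59% × 39% = 5.5224% of Copperline Manufacturing Inc.
Aggregating (R1): 2.1528% + 5.5224% = 7.6752%.
7.6752% exceeds the 5% threshold, so Beatriz is a related party to Copperline Manufacturing Inc.

Yes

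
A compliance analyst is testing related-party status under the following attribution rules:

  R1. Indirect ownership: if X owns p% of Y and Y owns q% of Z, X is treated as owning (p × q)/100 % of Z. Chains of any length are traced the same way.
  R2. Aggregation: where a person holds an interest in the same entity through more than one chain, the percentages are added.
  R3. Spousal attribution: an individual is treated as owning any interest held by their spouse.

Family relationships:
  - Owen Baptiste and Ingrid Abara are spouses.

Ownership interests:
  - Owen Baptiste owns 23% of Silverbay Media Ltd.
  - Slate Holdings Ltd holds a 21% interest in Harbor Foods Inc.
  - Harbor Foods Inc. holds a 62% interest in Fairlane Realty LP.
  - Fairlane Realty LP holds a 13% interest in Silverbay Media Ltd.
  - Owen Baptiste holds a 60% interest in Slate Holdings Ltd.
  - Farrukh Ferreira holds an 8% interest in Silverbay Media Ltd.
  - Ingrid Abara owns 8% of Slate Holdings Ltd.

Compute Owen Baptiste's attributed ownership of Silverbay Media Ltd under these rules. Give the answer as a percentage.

By spousal attribution (R3), Owen Baptiste is treated as also owning Ingrid Abara's interest in Slate Holdings Ltd, giving 60% + 8% = 68%.
Chain via Slate Holdings Ltd → Harbor Foods Inc. → Fairlane Realty LP (R1): 68% × 21% × 62% × 13% = 1.150968% of Silverbay Media Ltd.
Direct interest in Silverbay Media Ltd: 23%.
Aggregating (R2): 1.150968% + 23% = 24.150968%.

24.150968%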